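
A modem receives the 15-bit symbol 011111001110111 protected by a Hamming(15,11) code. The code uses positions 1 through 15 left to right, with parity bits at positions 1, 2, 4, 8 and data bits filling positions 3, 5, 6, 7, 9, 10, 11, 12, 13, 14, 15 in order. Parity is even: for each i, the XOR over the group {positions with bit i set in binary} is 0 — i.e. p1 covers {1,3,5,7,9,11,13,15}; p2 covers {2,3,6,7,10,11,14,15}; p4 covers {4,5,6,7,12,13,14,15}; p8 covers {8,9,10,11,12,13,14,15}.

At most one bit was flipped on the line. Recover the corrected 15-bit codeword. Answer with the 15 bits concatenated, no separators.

s1 (pos 1,3,5,7,9,11,13,15): 0⊕1⊕1⊕0⊕1⊕1⊕1⊕1 = 0
s2 (pos 2,3,6,7,10,11,14,15): 1⊕1⊕1⊕0⊕1⊕1⊕1⊕1 = 1
s4 (pos 4,5,6,7,12,13,14,15): 1⊕1⊕1⊕0⊕0⊕1⊕1⊕1 = 0
s8 (pos 8,9,10,11,12,13,14,15): 0⊕1⊕1⊕1⊕0⊕1⊕1⊕1 = 0
Syndrome s8…s1 = 0010 → error at position 2.
Flip position 2: 011111001110111 → 001111001110111

001111001110111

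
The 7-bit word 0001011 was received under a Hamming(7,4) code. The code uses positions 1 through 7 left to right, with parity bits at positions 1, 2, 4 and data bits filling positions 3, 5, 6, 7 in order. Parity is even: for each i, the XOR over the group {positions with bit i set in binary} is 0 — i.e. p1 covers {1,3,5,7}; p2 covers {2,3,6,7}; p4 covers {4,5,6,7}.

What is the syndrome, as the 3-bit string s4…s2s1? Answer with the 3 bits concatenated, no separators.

s1 (pos 1,3,5,7): 0⊕0⊕0⊕1 = 1
s2 (pos 2,3,6,7): 0⊕0⊕1⊕1 = 0
s4 (pos 4,5,6,7): 1⊕0⊕1⊕1 = 1
Syndrome s4…s1 = 101 → error at position 5.

101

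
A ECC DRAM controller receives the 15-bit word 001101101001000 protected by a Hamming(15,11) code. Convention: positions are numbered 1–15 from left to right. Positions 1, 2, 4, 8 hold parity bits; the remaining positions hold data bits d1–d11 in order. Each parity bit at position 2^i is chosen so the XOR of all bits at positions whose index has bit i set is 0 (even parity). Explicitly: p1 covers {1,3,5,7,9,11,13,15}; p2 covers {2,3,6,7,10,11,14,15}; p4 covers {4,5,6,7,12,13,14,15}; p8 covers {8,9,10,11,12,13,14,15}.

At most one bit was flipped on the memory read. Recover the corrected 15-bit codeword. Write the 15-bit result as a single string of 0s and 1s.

s1 (pos 1,3,5,7,9,11,13,15): 0⊕1⊕0⊕1⊕1⊕0⊕0⊕0 = 1
s2 (pos 2,3,6,7,10,11,14,15): 0⊕1⊕1⊕1⊕0⊕0⊕0⊕0 = 1
s4 (pos 4,5,6,7,12,13,14,15): 1⊕0⊕1⊕1⊕1⊕0⊕0⊕0 = 0
s8 (pos 8,9,10,11,12,13,14,15): 0⊕1⊕0⊕0⊕1⊕0⊕0⊕0 = 0
Syndrome s8…s1 = 0011 → error at position 3.
Flip position 3: 001101101001000 → 000101101001000

000101101001000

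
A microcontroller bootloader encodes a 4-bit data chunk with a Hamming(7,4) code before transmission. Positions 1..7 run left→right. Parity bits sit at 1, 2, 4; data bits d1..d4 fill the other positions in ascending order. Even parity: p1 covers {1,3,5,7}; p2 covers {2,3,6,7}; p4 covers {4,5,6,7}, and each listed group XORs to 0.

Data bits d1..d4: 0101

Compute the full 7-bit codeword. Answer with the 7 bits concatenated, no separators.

Place data at non-parity positions: p1 p2 0 p4 1 0 1
p1 (pos 1,3,5,7): XOR of data positions = 0⊕1⊕1 = 0
p2 (pos 2,3,6,7): XOR of data positions = 0⊕0⊕1 = 1
p4 (pos 4,5,6,7): XOR of data positions = 1⊕0⊕1 = 0
Codeword: 0100101

0100101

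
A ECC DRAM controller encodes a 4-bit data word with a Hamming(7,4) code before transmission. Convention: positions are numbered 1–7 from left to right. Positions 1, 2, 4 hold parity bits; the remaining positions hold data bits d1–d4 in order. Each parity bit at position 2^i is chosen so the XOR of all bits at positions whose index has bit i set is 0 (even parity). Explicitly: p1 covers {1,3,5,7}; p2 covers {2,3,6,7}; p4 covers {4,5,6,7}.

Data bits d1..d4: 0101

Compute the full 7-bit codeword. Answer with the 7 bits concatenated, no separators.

0100101

Place data at non-parity positions: p1 p2 0 p4 1 0 1
p1 (pos 1,3,5,7): XOR of data positions = 0⊕1⊕1 = 0
p2 (pos 2,3,6,7): XOR of data positions = 0⊕0⊕1 = 1
p4 (pos 4,5,6,7): XOR of data positions = 1⊕0⊕1 = 0
Codeword: 0100101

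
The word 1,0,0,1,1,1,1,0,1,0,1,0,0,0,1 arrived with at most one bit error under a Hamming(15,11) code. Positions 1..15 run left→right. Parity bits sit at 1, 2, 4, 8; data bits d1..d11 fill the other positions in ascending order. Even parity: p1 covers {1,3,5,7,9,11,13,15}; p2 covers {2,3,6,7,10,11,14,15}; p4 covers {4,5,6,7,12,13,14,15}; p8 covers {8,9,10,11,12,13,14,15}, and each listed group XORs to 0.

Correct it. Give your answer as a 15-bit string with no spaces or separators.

s1 (pos 1,3,5,7,9,11,13,15): 1⊕0⊕1⊕1⊕1⊕1⊕0⊕1 = 0
s2 (pos 2,3,6,7,10,11,14,15): 0⊕0⊕1⊕1⊕0⊕1⊕0⊕1 = 0
s4 (pos 4,5,6,7,12,13,14,15): 1⊕1⊕1⊕1⊕0⊕0⊕0⊕1 = 1
s8 (pos 8,9,10,11,12,13,14,15): 0⊕1⊕0⊕1⊕0⊕0⊕0⊕1 = 1
Syndrome s8…s1 = 1100 → error at position 12.
Flip position 12: 100111101010001 → 100111101011001

100111101011001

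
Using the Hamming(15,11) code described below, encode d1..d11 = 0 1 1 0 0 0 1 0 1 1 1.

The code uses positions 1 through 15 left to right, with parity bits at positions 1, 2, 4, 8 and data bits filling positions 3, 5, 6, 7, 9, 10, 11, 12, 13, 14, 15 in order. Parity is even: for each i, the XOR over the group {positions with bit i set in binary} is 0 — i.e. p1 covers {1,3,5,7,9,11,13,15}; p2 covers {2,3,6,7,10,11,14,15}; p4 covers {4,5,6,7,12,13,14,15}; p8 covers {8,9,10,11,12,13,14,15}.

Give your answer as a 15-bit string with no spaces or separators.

000111000010111

Place data at non-parity positions: p1 p2 0 p4 1 1 0 p8 0 0 1 0 1 1 1
p1 (pos 1,3,5,7,9,11,13,15): XOR of data positions = 0⊕1⊕0⊕0⊕1⊕1⊕1 = 0
p2 (pos 2,3,6,7,10,11,14,15): XOR of data positions = 0⊕1⊕0⊕0⊕1⊕1⊕1 = 0
p4 (pos 4,5,6,7,12,13,14,15): XOR of data positions = 1⊕1⊕0⊕0⊕1⊕1⊕1 = 1
p8 (pos 8,9,10,11,12,13,14,15): XOR of data positions = 0⊕0⊕1⊕0⊕1⊕1⊕1 = 0
Codeword: 000111000010111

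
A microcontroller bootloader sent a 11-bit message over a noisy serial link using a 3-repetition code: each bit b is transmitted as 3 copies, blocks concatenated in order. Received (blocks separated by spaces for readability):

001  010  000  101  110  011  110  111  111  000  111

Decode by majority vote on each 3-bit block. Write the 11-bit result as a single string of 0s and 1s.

00011111101

Block 1 (001): 1 one → 0
Block 2 (010): 1 one → 0
Block 3 (000): 0 ones → 0
Block 4 (101): 2 ones → 1
Block 5 (110): 2 ones → 1
Block 6 (011): 2 ones → 1
Block 7 (110): 2 ones → 1
Block 8 (111): 3 ones → 1
Block 9 (111): 3 ones → 1
Block 10 (000): 0 ones → 0
Block 11 (111): 3 ones → 1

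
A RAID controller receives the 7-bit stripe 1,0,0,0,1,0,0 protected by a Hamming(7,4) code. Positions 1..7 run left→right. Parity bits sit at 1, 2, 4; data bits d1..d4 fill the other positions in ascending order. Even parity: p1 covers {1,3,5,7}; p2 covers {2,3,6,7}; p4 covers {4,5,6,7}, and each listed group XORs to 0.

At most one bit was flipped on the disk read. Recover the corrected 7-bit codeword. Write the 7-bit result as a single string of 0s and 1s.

1001100

s1 (pos 1,3,5,7): 1⊕0⊕1⊕0 = 0
s2 (pos 2,3,6,7): 0⊕0⊕0⊕0 = 0
s4 (pos 4,5,6,7): 0⊕1⊕0⊕0 = 1
Syndrome s4…s1 = 100 → error at position 4.
Flip position 4: 1000100 → 1001100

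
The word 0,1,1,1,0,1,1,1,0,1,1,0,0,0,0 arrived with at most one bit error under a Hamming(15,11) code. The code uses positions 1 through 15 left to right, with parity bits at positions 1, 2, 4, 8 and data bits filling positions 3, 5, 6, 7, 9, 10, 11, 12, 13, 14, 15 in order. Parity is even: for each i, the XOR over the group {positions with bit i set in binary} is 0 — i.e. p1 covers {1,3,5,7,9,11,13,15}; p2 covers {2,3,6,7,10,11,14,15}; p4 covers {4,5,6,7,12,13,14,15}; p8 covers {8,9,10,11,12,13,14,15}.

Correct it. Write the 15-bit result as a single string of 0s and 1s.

s1 (pos 1,3,5,7,9,11,13,15): 0⊕1⊕0⊕1⊕0⊕1⊕0⊕0 = 1
s2 (pos 2,3,6,7,10,11,14,15): 1⊕1⊕1⊕1⊕1⊕1⊕0⊕0 = 0
s4 (pos 4,5,6,7,12,13,14,15): 1⊕0⊕1⊕1⊕0⊕0⊕0⊕0 = 1
s8 (pos 8,9,10,11,12,13,14,15): 1⊕0⊕1⊕1⊕0⊕0⊕0⊕0 = 1
Syndrome s8…s1 = 1101 → error at position 13.
Flip position 13: 011101110110000 → 011101110110100

011101110110100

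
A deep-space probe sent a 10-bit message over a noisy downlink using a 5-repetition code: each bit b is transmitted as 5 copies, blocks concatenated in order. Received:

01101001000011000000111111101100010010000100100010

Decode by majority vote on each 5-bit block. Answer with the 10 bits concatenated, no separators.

1000110000

Block 1 (01101): 3 ones → 1
Block 2 (00100): 1 one → 0
Block 3 (00110): 2 ones → 0
Block 4 (00000): 0 ones → 0
Block 5 (11111): 5 ones → 1
Block 6 (11011): 4 ones → 1
Block 7 (00010): 1 one → 0
Block 8 (01000): 1 one → 0
Block 9 (01001): 2 ones → 0
Block 10 (00010): 1 one → 0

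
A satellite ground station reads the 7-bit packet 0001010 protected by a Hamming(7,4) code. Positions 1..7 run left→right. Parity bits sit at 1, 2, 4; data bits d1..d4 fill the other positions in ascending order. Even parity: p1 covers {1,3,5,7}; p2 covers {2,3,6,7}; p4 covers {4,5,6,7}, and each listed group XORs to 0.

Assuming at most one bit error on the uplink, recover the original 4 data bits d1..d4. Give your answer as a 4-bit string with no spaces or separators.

s1 (pos 1,3,5,7): 0⊕0⊕0⊕0 = 0
s2 (pos 2,3,6,7): 0⊕0⊕1⊕0 = 1
s4 (pos 4,5,6,7): 1⊕0⊕1⊕0 = 0
Syndrome s4…s1 = 010 → error at position 2.
Flip position 2: 0001010 → 0101010
Read data bits from positions 3,5,6,7: 0010

0010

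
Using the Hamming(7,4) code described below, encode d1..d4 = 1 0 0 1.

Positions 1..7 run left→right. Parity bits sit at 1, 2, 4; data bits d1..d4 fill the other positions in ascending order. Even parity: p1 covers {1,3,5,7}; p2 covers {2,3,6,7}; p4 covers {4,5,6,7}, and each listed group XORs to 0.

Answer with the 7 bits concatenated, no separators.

Place data at non-parity positions: p1 p2 1 p4 0 0 1
p1 (pos 1,3,5,7): XOR of data positions = 1⊕0⊕1 = 0
p2 (pos 2,3,6,7): XOR of data positions = 1⊕0⊕1 = 0
p4 (pos 4,5,6,7): XOR of data positions = 0⊕0⊕1 = 1
Codeword: 0011001

0011001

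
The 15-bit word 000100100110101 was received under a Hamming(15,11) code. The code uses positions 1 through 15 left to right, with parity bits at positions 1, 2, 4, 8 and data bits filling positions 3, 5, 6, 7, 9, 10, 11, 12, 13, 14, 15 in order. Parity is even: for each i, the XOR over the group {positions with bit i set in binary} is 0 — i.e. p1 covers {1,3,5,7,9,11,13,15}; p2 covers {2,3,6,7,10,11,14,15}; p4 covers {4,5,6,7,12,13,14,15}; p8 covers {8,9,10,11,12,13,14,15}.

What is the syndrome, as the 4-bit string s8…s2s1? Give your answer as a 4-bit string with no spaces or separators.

s1 (pos 1,3,5,7,9,11,13,15): 0⊕0⊕0⊕1⊕0⊕1⊕1⊕1 = 0
s2 (pos 2,3,6,7,10,11,14,15): 0⊕0⊕0⊕1⊕1⊕1⊕0⊕1 = 0
s4 (pos 4,5,6,7,12,13,14,15): 1⊕0⊕0⊕1⊕0⊕1⊕0⊕1 = 0
s8 (pos 8,9,10,11,12,13,14,15): 0⊕0⊕1⊕1⊕0⊕1⊕0⊕1 = 0
Syndrome s8…s1 = 0000 → no error.

0000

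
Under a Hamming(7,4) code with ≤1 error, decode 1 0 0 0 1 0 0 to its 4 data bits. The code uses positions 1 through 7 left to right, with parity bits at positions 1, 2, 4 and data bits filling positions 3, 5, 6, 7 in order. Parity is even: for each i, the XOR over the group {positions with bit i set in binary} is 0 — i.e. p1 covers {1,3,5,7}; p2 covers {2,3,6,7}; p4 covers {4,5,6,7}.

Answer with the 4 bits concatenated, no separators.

s1 (pos 1,3,5,7): 1⊕0⊕1⊕0 = 0
s2 (pos 2,3,6,7): 0⊕0⊕0⊕0 = 0
s4 (pos 4,5,6,7): 0⊕1⊕0⊕0 = 1
Syndrome s4…s1 = 100 → error at position 4.
Flip position 4: 1000100 → 1001100
Read data bits from positions 3,5,6,7: 0100

0100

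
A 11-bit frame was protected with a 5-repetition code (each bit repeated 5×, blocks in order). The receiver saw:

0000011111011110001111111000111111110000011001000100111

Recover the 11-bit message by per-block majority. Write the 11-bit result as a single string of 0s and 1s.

Block 1 (00000): 0 ones → 0
Block 2 (11111): 5 ones → 1
Block 3 (01111): 4 ones → 1
Block 4 (00011): 2 ones → 0
Block 5 (11111): 5 ones → 1
Block 6 (00011): 2 ones → 0
Block 7 (11111): 5 ones → 1
Block 8 (10000): 1 one → 0
Block 9 (01100): 2 ones → 0
Block 10 (10001): 2 ones → 0
Block 11 (00111): 3 ones → 1

01101010001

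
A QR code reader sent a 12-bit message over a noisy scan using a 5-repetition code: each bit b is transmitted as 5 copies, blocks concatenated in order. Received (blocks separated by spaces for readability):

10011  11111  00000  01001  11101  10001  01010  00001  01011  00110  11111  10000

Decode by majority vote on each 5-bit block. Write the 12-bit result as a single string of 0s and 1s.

110010001010

Block 1 (10011): 3 ones → 1
Block 2 (11111): 5 ones → 1
Block 3 (00000): 0 ones → 0
Block 4 (01001): 2 ones → 0
Block 5 (11101): 4 ones → 1
Block 6 (10001): 2 ones → 0
Block 7 (01010): 2 ones → 0
Block 8 (00001): 1 one → 0
Block 9 (01011): 3 ones → 1
Block 10 (00110): 2 ones → 0
Block 11 (11111): 5 ones → 1
Block 12 (10000): 1 one → 0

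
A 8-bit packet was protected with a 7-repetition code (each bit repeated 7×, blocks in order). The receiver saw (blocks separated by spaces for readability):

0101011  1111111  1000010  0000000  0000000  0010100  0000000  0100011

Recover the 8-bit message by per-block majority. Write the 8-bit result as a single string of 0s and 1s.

11000000

Block 1 (0101011): 4 ones → 1
Block 2 (1111111): 7 ones → 1
Block 3 (1000010): 2 ones → 0
Block 4 (0000000): 0 ones → 0
Block 5 (0000000): 0 ones → 0
Block 6 (0010100): 2 ones → 0
Block 7 (0000000): 0 ones → 0
Block 8 (0100011): 3 ones → 0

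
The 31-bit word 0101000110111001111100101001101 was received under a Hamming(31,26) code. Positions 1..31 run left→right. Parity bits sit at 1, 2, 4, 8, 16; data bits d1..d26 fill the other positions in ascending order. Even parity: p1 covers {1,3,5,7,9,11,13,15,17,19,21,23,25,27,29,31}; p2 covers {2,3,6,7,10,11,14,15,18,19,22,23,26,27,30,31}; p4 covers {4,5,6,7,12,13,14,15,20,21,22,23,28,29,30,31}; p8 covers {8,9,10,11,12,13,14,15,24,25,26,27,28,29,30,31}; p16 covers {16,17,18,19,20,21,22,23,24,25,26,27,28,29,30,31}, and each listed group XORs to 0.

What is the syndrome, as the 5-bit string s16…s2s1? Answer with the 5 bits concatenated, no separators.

s1 (pos 1,3,5,7,9,11,13,15,17,19,21,23,25,27,29,31): 0⊕0⊕0⊕0⊕1⊕1⊕1⊕0⊕1⊕1⊕0⊕1⊕1⊕0⊕1⊕1 = 1
s2 (pos 2,3,6,7,10,11,14,15,18,19,22,23,26,27,30,31): 1⊕0⊕0⊕0⊕0⊕1⊕0⊕0⊕1⊕1⊕0⊕1⊕0⊕0⊕0⊕1 = 0
s4 (pos 4,5,6,7,12,13,14,15,20,21,22,23,28,29,30,31): 1⊕0⊕0⊕0⊕1⊕1⊕0⊕0⊕1⊕0⊕0⊕1⊕1⊕1⊕0⊕1 = 0
s8 (pos 8,9,10,11,12,13,14,15,24,25,26,27,28,29,30,31): 1⊕1⊕0⊕1⊕1⊕1⊕0⊕0⊕0⊕1⊕0⊕0⊕1⊕1⊕0⊕1 = 1
s16 (pos 16,17,18,19,20,21,22,23,24,25,26,27,28,29,30,31): 1⊕1⊕1⊕1⊕1⊕0⊕0⊕1⊕0⊕1⊕0⊕0⊕1⊕1⊕0⊕1 = 0
Syndrome s16…s1 = 01001 → error at position 9.

01001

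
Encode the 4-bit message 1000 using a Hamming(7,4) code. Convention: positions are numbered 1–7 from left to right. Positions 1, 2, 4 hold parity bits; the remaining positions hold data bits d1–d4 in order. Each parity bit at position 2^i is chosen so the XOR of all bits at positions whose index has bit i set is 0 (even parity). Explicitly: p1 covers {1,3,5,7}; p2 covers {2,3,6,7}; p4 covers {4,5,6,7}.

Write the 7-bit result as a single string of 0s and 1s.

1110000

Place data at non-parity positions: p1 p2 1 p4 0 0 0
p1 (pos 1,3,5,7): XOR of data positions = 1⊕0⊕0 = 1
p2 (pos 2,3,6,7): XOR of data positions = 1⊕0⊕0 = 1
p4 (pos 4,5,6,7): XOR of data positions = 0⊕0⊕0 = 0
Codeword: 1110000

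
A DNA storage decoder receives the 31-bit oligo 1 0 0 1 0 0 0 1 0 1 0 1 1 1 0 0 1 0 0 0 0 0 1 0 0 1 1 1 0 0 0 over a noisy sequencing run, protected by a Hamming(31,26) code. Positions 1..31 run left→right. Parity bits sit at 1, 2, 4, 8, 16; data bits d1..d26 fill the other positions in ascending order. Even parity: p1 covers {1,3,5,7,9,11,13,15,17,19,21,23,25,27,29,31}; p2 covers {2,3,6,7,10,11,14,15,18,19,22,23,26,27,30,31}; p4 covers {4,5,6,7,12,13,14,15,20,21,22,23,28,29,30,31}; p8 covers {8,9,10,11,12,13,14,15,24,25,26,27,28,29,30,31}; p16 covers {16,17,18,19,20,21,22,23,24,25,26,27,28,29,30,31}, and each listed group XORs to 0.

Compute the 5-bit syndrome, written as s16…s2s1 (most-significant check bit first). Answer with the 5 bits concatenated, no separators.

s1 (pos 1,3,5,7,9,11,13,15,17,19,21,23,25,27,29,31): 1⊕0⊕0⊕0⊕0⊕0⊕1⊕0⊕1⊕0⊕0⊕1⊕0⊕1⊕0⊕0 = 1
s2 (pos 2,3,6,7,10,11,14,15,18,19,22,23,26,27,30,31): 0⊕0⊕0⊕0⊕1⊕0⊕1⊕0⊕0⊕0⊕0⊕1⊕1⊕1⊕0⊕0 = 1
s4 (pos 4,5,6,7,12,13,14,15,20,21,22,23,28,29,30,31): 1⊕0⊕0⊕0⊕1⊕1⊕1⊕0⊕0⊕0⊕0⊕1⊕1⊕0⊕0⊕0 = 0
s8 (pos 8,9,10,11,12,13,14,15,24,25,26,27,28,29,30,31): 1⊕0⊕1⊕0⊕1⊕1⊕1⊕0⊕0⊕0⊕1⊕1⊕1⊕0⊕0⊕0 = 0
s16 (pos 16,17,18,19,20,21,22,23,24,25,26,27,28,29,30,31): 0⊕1⊕0⊕0⊕0⊕0⊕0⊕1⊕0⊕0⊕1⊕1⊕1⊕0⊕0⊕0 = 1
Syndrome s16…s1 = 10011 → error at position 19.

10011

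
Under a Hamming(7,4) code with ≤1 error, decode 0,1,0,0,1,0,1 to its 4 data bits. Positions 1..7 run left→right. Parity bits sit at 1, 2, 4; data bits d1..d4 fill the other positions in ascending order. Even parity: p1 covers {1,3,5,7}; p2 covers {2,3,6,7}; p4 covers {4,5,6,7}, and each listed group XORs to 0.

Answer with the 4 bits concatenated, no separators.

0101

s1 (pos 1,3,5,7): 0⊕0⊕1⊕1 = 0
s2 (pos 2,3,6,7): 1⊕0⊕0⊕1 = 0
s4 (pos 4,5,6,7): 0⊕1⊕0⊕1 = 0
Syndrome s4…s1 = 000 → no error.
Read data bits from positions 3,5,6,7: 0101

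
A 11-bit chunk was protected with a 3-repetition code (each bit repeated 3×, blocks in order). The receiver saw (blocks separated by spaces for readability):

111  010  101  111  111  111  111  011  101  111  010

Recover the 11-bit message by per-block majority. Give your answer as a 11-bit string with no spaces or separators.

10111111110

Block 1 (111): 3 ones → 1
Block 2 (010): 1 one → 0
Block 3 (101): 2 ones → 1
Block 4 (111): 3 ones → 1
Block 5 (111): 3 ones → 1
Block 6 (111): 3 ones → 1
Block 7 (111): 3 ones → 1
Block 8 (011): 2 ones → 1
Block 9 (101): 2 ones → 1
Block 10 (111): 3 ones → 1
Block 11 (010): 1 one → 0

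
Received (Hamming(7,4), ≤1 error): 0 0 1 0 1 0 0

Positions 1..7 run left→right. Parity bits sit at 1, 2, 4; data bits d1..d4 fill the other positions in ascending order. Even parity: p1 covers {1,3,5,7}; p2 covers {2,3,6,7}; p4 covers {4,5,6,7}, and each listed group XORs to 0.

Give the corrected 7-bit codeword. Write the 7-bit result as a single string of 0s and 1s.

s1 (pos 1,3,5,7): 0⊕1⊕1⊕0 = 0
s2 (pos 2,3,6,7): 0⊕1⊕0⊕0 = 1
s4 (pos 4,5,6,7): 0⊕1⊕0⊕0 = 1
Syndrome s4…s1 = 110 → error at position 6.
Flip position 6: 0010100 → 0010110

0010110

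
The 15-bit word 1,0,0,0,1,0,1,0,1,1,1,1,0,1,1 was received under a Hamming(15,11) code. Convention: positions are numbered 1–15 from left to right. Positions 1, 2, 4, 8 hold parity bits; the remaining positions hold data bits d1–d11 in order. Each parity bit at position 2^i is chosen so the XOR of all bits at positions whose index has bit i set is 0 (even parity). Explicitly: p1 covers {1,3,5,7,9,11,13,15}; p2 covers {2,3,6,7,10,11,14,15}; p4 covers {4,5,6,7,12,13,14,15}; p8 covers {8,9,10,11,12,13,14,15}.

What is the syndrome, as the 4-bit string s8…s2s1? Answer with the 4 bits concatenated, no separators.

0110

s1 (pos 1,3,5,7,9,11,13,15): 1⊕0⊕1⊕1⊕1⊕1⊕0⊕1 = 0
s2 (pos 2,3,6,7,10,11,14,15): 0⊕0⊕0⊕1⊕1⊕1⊕1⊕1 = 1
s4 (pos 4,5,6,7,12,13,14,15): 0⊕1⊕0⊕1⊕1⊕0⊕1⊕1 = 1
s8 (pos 8,9,10,11,12,13,14,15): 0⊕1⊕1⊕1⊕1⊕0⊕1⊕1 = 0
Syndrome s8…s1 = 0110 → error at position 6.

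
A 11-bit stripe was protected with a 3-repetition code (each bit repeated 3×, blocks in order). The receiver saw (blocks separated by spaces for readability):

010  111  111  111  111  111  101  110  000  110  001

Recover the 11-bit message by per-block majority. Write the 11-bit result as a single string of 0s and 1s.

Block 1 (010): 1 one → 0
Block 2 (111): 3 ones → 1
Block 3 (111): 3 ones → 1
Block 4 (111): 3 ones → 1
Block 5 (111): 3 ones → 1
Block 6 (111): 3 ones → 1
Block 7 (101): 2 ones → 1
Block 8 (110): 2 ones → 1
Block 9 (000): 0 ones → 0
Block 10 (110): 2 ones → 1
Block 11 (001): 1 one → 0

01111111010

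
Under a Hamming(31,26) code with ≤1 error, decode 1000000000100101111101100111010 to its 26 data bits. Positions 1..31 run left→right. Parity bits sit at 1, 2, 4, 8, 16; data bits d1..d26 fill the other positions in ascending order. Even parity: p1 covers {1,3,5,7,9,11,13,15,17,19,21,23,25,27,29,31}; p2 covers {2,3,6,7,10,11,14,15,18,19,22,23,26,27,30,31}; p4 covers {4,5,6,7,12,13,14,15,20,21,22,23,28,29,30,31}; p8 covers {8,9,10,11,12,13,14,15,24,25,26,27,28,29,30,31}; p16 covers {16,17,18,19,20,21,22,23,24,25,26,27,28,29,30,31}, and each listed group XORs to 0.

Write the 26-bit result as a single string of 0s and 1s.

s1 (pos 1,3,5,7,9,11,13,15,17,19,21,23,25,27,29,31): 1⊕0⊕0⊕0⊕0⊕1⊕0⊕0⊕1⊕1⊕0⊕1⊕0⊕1⊕0⊕0 = 0
s2 (pos 2,3,6,7,10,11,14,15,18,19,22,23,26,27,30,31): 0⊕0⊕0⊕0⊕0⊕1⊕1⊕0⊕1⊕1⊕1⊕1⊕1⊕1⊕1⊕0 = 1
s4 (pos 4,5,6,7,12,13,14,15,20,21,22,23,28,29,30,31): 0⊕0⊕0⊕0⊕0⊕0⊕1⊕0⊕1⊕0⊕1⊕1⊕1⊕0⊕1⊕0 = 0
s8 (pos 8,9,10,11,12,13,14,15,24,25,26,27,28,29,30,31): 0⊕0⊕0⊕1⊕0⊕0⊕1⊕0⊕0⊕0⊕1⊕1⊕1⊕0⊕1⊕0 = 0
s16 (pos 16,17,18,19,20,21,22,23,24,25,26,27,28,29,30,31): 1⊕1⊕1⊕1⊕1⊕0⊕1⊕1⊕0⊕0⊕1⊕1⊕1⊕0⊕1⊕0 = 1
Syndrome s16…s1 = 10010 → error at position 18.
Flip position 18: 1000000000100101111101100111010 → 1000000000100101101101100111010
Read data bits from positions 3,5,6,7,9,10,11,12,13,14,15,17,18,19,20,21,22,23,24,25,26,27,28,29,30,31: 00000010010101101100111010

00000010010101101100111010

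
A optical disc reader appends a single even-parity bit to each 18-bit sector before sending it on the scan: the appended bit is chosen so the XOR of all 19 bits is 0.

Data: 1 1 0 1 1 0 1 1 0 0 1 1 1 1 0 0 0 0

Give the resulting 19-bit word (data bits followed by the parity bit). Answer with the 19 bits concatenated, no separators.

1101101100111100000

XOR of the 18 data bits: 1⊕1⊕0⊕1⊕1⊕0⊕1⊕1⊕0⊕0⊕1⊕1⊕1⊕1⊕0⊕0⊕0⊕0 = 0
Parity bit = 0 (so all 19 bits XOR to 0).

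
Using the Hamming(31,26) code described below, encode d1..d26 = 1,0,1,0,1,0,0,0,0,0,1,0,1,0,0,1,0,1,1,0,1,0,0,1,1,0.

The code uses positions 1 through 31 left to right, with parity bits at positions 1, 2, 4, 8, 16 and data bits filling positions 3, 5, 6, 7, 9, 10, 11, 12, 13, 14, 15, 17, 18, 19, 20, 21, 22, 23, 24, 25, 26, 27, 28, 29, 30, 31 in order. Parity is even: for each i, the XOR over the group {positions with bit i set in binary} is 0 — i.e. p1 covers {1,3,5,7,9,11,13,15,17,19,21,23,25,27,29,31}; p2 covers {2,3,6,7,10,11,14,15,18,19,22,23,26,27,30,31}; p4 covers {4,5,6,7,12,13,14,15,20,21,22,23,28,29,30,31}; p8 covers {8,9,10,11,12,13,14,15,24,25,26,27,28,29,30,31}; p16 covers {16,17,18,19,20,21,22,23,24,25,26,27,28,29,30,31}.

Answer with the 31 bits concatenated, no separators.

0110010010000011010010110100110

Place data at non-parity positions: p1 p2 1 p4 0 1 0 p8 1 0 0 0 0 0 1 p16 0 1 0 0 1 0 1 1 0 1 0 0 1 1 0
p1 (pos 1,3,5,7,9,11,13,15,17,19,21,23,25,27,29,31): XOR of data positions = 1⊕0⊕0⊕1⊕0⊕0⊕1⊕0⊕0⊕1⊕1⊕0⊕0⊕1⊕0 = 0
p2 (pos 2,3,6,7,10,11,14,15,18,19,22,23,26,27,30,31): XOR of data positions = 1⊕1⊕0⊕0⊕0⊕0⊕1⊕1⊕0⊕0⊕1⊕1⊕0⊕1⊕0 = 1
p4 (pos 4,5,6,7,12,13,14,15,20,21,22,23,28,29,30,31): XOR of data positions = 0⊕1⊕0⊕0⊕0⊕0⊕1⊕0⊕1⊕0⊕1⊕0⊕1⊕1⊕0 = 0
p8 (pos 8,9,10,11,12,13,14,15,24,25,26,27,28,29,30,31): XOR of data positions = 1⊕0⊕0⊕0⊕0⊕0⊕1⊕1⊕0⊕1⊕0⊕0⊕1⊕1⊕0 = 0
p16 (pos 16,17,18,19,20,21,22,23,24,25,26,27,28,29,30,31): XOR of data positions = 0⊕1⊕0⊕0⊕1⊕0⊕1⊕1⊕0⊕1⊕0⊕0⊕1⊕1⊕0 = 1
Codeword: 0110010010000011010010110100110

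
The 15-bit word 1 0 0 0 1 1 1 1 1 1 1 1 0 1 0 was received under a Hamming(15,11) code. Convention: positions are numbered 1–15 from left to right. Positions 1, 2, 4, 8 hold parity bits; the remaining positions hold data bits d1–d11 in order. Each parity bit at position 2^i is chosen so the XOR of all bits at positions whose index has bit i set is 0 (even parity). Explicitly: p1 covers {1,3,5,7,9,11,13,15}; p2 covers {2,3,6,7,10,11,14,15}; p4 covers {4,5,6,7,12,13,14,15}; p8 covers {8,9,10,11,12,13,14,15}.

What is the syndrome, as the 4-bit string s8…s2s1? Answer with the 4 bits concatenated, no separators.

0111

s1 (pos 1,3,5,7,9,11,13,15): 1⊕0⊕1⊕1⊕1⊕1⊕0⊕0 = 1
s2 (pos 2,3,6,7,10,11,14,15): 0⊕0⊕1⊕1⊕1⊕1⊕1⊕0 = 1
s4 (pos 4,5,6,7,12,13,14,15): 0⊕1⊕1⊕1⊕1⊕0⊕1⊕0 = 1
s8 (pos 8,9,10,11,12,13,14,15): 1⊕1⊕1⊕1⊕1⊕0⊕1⊕0 = 0
Syndrome s8…s1 = 0111 → error at position 7.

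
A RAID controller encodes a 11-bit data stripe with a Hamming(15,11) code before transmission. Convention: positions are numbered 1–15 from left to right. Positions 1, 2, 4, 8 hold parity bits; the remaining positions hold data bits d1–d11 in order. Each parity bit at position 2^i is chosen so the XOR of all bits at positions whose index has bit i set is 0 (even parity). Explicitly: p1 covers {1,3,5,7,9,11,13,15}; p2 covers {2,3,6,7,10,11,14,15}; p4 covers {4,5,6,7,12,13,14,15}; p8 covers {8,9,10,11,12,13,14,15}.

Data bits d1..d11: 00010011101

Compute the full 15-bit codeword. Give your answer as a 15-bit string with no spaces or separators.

Place data at non-parity positions: p1 p2 0 p4 0 0 1 p8 0 0 1 1 1 0 1
p1 (pos 1,3,5,7,9,11,13,15): XOR of data positions = 0⊕0⊕1⊕0⊕1⊕1⊕1 = 0
p2 (pos 2,3,6,7,10,11,14,15): XOR of data positions = 0⊕0⊕1⊕0⊕1⊕0⊕1 = 1
p4 (pos 4,5,6,7,12,13,14,15): XOR of data positions = 0⊕0⊕1⊕1⊕1⊕0⊕1 = 0
p8 (pos 8,9,10,11,12,13,14,15): XOR of data positions = 0⊕0⊕1⊕1⊕1⊕0⊕1 = 0
Codeword: 010000100011101

010000100011101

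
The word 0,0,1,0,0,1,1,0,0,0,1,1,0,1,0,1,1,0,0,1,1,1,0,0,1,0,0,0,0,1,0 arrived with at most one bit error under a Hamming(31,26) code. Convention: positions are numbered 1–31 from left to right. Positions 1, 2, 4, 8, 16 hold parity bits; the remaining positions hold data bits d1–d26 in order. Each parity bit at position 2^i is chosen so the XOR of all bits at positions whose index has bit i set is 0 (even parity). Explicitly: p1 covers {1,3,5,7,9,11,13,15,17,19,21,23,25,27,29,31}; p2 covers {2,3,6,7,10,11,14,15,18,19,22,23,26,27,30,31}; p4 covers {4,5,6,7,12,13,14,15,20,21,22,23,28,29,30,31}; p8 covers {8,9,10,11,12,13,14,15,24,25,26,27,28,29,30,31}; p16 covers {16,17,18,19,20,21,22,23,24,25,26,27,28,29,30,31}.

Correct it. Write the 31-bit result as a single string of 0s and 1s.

s1 (pos 1,3,5,7,9,11,13,15,17,19,21,23,25,27,29,31): 0⊕1⊕0⊕1⊕0⊕1⊕0⊕0⊕1⊕0⊕1⊕0⊕1⊕0⊕0⊕0 = 0
s2 (pos 2,3,6,7,10,11,14,15,18,19,22,23,26,27,30,31): 0⊕1⊕1⊕1⊕0⊕1⊕1⊕0⊕0⊕0⊕1⊕0⊕0⊕0⊕1⊕0 = 1
s4 (pos 4,5,6,7,12,13,14,15,20,21,22,23,28,29,30,31): 0⊕0⊕1⊕1⊕1⊕0⊕1⊕0⊕1⊕1⊕1⊕0⊕0⊕0⊕1⊕0 = 0
s8 (pos 8,9,10,11,12,13,14,15,24,25,26,27,28,29,30,31): 0⊕0⊕0⊕1⊕1⊕0⊕1⊕0⊕0⊕1⊕0⊕0⊕0⊕0⊕1⊕0 = 1
s16 (pos 16,17,18,19,20,21,22,23,24,25,26,27,28,29,30,31): 1⊕1⊕0⊕0⊕1⊕1⊕1⊕0⊕0⊕1⊕0⊕0⊕0⊕0⊕1⊕0 = 1
Syndrome s16…s1 = 11010 → error at position 26.
Flip position 26: 0010011000110101100111001000010 → 0010011000110101100111001100010

0010011000110101100111001100010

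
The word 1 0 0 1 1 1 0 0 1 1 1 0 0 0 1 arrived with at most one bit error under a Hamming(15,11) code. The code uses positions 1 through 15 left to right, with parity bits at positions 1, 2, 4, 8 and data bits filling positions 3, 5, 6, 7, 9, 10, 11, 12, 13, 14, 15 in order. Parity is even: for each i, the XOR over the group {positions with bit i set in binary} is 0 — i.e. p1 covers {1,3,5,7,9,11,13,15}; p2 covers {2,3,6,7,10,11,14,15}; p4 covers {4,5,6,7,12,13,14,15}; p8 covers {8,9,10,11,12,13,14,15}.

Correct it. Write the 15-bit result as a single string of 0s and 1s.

000111001110001

s1 (pos 1,3,5,7,9,11,13,15): 1⊕0⊕1⊕0⊕1⊕1⊕0⊕1 = 1
s2 (pos 2,3,6,7,10,11,14,15): 0⊕0⊕1⊕0⊕1⊕1⊕0⊕1 = 0
s4 (pos 4,5,6,7,12,13,14,15): 1⊕1⊕1⊕0⊕0⊕0⊕0⊕1 = 0
s8 (pos 8,9,10,11,12,13,14,15): 0⊕1⊕1⊕1⊕0⊕0⊕0⊕1 = 0
Syndrome s8…s1 = 0001 → error at position 1.
Flip position 1: 100111001110001 → 000111001110001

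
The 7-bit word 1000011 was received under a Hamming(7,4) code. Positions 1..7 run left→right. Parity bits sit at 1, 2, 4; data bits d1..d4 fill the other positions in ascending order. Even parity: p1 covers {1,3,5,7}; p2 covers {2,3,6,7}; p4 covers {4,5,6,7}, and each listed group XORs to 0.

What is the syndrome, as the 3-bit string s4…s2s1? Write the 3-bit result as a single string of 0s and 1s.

s1 (pos 1,3,5,7): 1⊕0⊕0⊕1 = 0
s2 (pos 2,3,6,7): 0⊕0⊕1⊕1 = 0
s4 (pos 4,5,6,7): 0⊕0⊕1⊕1 = 0
Syndrome s4…s1 = 000 → no error.

000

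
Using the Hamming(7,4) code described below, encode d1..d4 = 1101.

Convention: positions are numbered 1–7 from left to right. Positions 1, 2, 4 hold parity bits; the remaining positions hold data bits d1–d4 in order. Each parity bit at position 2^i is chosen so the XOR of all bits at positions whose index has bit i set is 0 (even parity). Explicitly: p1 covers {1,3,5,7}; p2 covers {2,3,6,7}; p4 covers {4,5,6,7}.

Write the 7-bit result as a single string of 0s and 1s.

Place data at non-parity positions: p1 p2 1 p4 1 0 1
p1 (pos 1,3,5,7): XOR of data positions = 1⊕1⊕1 = 1
p2 (pos 2,3,6,7): XOR of data positions = 1⊕0⊕1 = 0
p4 (pos 4,5,6,7): XOR of data positions = 1⊕0⊕1 = 0
Codeword: 1010101

1010101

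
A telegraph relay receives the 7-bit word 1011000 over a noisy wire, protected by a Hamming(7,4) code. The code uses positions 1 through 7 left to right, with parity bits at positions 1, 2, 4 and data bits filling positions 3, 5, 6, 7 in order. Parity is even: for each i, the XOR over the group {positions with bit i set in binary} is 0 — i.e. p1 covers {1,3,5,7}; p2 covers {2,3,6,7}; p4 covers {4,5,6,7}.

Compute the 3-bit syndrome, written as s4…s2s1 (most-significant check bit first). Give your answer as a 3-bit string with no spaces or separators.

110

s1 (pos 1,3,5,7): 1⊕1⊕0⊕0 = 0
s2 (pos 2,3,6,7): 0⊕1⊕0⊕0 = 1
s4 (pos 4,5,6,7): 1⊕0⊕0⊕0 = 1
Syndrome s4…s1 = 110 → error at position 6.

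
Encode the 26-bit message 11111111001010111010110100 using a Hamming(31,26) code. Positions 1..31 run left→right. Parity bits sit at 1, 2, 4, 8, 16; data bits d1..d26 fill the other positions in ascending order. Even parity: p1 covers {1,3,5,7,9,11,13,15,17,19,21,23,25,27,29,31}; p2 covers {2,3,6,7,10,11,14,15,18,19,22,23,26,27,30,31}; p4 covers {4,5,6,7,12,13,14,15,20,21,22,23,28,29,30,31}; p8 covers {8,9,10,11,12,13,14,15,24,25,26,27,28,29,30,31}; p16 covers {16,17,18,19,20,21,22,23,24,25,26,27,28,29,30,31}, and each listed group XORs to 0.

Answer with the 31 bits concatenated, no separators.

1011111111110010010111010110100

Place data at non-parity positions: p1 p2 1 p4 1 1 1 p8 1 1 1 1 0 0 1 p16 0 1 0 1 1 1 0 1 0 1 1 0 1 0 0
p1 (pos 1,3,5,7,9,11,13,15,17,19,21,23,25,27,29,31): XOR of data positions = 1⊕1⊕1⊕1⊕1⊕0⊕1⊕0⊕0⊕1⊕0⊕0⊕1⊕1⊕0 = 1
p2 (pos 2,3,6,7,10,11,14,15,18,19,22,23,26,27,30,31): XOR of data positions = 1⊕1⊕1⊕1⊕1⊕0⊕1⊕1⊕0⊕1⊕0⊕1⊕1⊕0⊕0 = 0
p4 (pos 4,5,6,7,12,13,14,15,20,21,22,23,28,29,30,31): XOR of data positions = 1⊕1⊕1⊕1⊕0⊕0⊕1⊕1⊕1⊕1⊕0⊕0⊕1⊕0⊕0 = 1
p8 (pos 8,9,10,11,12,13,14,15,24,25,26,27,28,29,30,31): XOR of data positions = 1⊕1⊕1⊕1⊕0⊕0⊕1⊕1⊕0⊕1⊕1⊕0⊕1⊕0⊕0 = 1
p16 (pos 16,17,18,19,20,21,22,23,24,25,26,27,28,29,30,31): XOR of data positions = 0⊕1⊕0⊕1⊕1⊕1⊕0⊕1⊕0⊕1⊕1⊕0⊕1⊕0⊕0 = 0
Codeword: 1011111111110010010111010110100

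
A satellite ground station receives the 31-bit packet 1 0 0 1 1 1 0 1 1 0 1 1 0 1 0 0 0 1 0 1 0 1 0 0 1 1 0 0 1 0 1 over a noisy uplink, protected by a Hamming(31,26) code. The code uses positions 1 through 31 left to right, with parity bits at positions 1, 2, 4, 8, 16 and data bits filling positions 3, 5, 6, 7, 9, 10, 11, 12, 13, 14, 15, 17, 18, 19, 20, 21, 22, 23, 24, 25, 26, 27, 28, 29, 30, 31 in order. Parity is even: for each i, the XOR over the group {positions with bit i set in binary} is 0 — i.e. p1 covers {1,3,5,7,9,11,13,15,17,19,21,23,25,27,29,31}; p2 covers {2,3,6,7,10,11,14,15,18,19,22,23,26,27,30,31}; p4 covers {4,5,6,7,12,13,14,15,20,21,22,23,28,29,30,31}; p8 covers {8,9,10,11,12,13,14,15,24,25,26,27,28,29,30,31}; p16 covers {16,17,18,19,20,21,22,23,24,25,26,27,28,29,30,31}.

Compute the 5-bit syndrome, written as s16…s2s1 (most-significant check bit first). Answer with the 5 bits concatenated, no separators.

s1 (pos 1,3,5,7,9,11,13,15,17,19,21,23,25,27,29,31): 1⊕0⊕1⊕0⊕1⊕1⊕0⊕0⊕0⊕0⊕0⊕0⊕1⊕0⊕1⊕1 = 1
s2 (pos 2,3,6,7,10,11,14,15,18,19,22,23,26,27,30,31): 0⊕0⊕1⊕0⊕0⊕1⊕1⊕0⊕1⊕0⊕1⊕0⊕1⊕0⊕0⊕1 = 1
s4 (pos 4,5,6,7,12,13,14,15,20,21,22,23,28,29,30,31): 1⊕1⊕1⊕0⊕1⊕0⊕1⊕0⊕1⊕0⊕1⊕0⊕0⊕1⊕0⊕1 = 1
s8 (pos 8,9,10,11,12,13,14,15,24,25,26,27,28,29,30,31): 1⊕1⊕0⊕1⊕1⊕0⊕1⊕0⊕0⊕1⊕1⊕0⊕0⊕1⊕0⊕1 = 1
s16 (pos 16,17,18,19,20,21,22,23,24,25,26,27,28,29,30,31): 0⊕0⊕1⊕0⊕1⊕0⊕1⊕0⊕0⊕1⊕1⊕0⊕0⊕1⊕0⊕1 = 1
Syndrome s16…s1 = 11111 → error at position 31.

11111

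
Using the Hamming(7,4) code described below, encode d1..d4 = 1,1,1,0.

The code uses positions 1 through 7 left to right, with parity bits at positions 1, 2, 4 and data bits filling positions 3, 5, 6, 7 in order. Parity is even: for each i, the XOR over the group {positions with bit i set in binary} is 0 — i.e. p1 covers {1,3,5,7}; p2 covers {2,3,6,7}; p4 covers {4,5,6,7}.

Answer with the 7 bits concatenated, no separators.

Place data at non-parity positions: p1 p2 1 p4 1 1 0
p1 (pos 1,3,5,7): XOR of data positions = 1⊕1⊕0 = 0
p2 (pos 2,3,6,7): XOR of data positions = 1⊕1⊕0 = 0
p4 (pos 4,5,6,7): XOR of data positions = 1⊕1⊕0 = 0
Codeword: 0010110

0010110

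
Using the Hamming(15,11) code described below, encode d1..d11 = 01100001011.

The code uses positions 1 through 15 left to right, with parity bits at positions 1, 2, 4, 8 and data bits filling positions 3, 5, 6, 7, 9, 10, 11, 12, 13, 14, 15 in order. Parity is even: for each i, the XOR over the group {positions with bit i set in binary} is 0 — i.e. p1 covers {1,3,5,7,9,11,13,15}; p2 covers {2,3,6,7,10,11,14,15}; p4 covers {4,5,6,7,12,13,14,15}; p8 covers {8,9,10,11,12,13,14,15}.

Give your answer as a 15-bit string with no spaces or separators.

Place data at non-parity positions: p1 p2 0 p4 1 1 0 p8 0 0 0 1 0 1 1
p1 (pos 1,3,5,7,9,11,13,15): XOR of data positions = 0⊕1⊕0⊕0⊕0⊕0⊕1 = 0
p2 (pos 2,3,6,7,10,11,14,15): XOR of data positions = 0⊕1⊕0⊕0⊕0⊕1⊕1 = 1
p4 (pos 4,5,6,7,12,13,14,15): XOR of data positions = 1⊕1⊕0⊕1⊕0⊕1⊕1 = 1
p8 (pos 8,9,10,11,12,13,14,15): XOR of data positions = 0⊕0⊕0⊕1⊕0⊕1⊕1 = 1
Codeword: 010111010001011

010111010001011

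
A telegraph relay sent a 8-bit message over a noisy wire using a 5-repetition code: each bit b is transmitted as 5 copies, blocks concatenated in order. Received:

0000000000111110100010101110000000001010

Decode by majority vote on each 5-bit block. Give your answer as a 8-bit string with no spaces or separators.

Block 1 (00000): 0 ones → 0
Block 2 (00000): 0 ones → 0
Block 3 (11111): 5 ones → 1
Block 4 (01000): 1 one → 0
Block 5 (10101): 3 ones → 1
Block 6 (11000): 2 ones → 0
Block 7 (00000): 0 ones → 0
Block 8 (01010): 2 ones → 0

00101000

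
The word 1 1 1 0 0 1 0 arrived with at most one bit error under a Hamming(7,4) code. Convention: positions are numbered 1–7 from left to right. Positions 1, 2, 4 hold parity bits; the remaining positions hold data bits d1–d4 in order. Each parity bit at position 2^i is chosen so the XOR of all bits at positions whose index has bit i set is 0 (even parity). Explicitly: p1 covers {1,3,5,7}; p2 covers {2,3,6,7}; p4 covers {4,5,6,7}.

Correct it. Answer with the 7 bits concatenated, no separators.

1110000

s1 (pos 1,3,5,7): 1⊕1⊕0⊕0 = 0
s2 (pos 2,3,6,7): 1⊕1⊕1⊕0 = 1
s4 (pos 4,5,6,7): 0⊕0⊕1⊕0 = 1
Syndrome s4…s1 = 110 → error at position 6.
Flip position 6: 1110010 → 1110000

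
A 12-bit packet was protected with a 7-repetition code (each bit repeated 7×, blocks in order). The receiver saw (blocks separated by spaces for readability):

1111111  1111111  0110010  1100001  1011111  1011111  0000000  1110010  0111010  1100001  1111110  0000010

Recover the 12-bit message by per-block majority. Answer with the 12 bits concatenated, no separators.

110011011010

Block 1 (1111111): 7 ones → 1
Block 2 (1111111): 7 ones → 1
Block 3 (0110010): 3 ones → 0
Block 4 (1100001): 3 ones → 0
Block 5 (1011111): 6 ones → 1
Block 6 (1011111): 6 ones → 1
Block 7 (0000000): 0 ones → 0
Block 8 (1110010): 4 ones → 1
Block 9 (0111010): 4 ones → 1
Block 10 (1100001): 3 ones → 0
Block 11 (1111110): 6 ones → 1
Block 12 (0000010): 1 one → 0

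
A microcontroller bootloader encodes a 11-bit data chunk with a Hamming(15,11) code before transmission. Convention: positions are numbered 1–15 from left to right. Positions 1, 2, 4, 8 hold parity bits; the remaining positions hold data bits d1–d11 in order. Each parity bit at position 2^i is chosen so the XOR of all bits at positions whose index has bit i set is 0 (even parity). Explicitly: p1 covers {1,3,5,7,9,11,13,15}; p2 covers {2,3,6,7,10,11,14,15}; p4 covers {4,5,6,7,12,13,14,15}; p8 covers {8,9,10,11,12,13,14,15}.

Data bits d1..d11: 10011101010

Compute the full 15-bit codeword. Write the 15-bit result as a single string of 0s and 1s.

Place data at non-parity positions: p1 p2 1 p4 0 0 1 p8 1 1 0 1 0 1 0
p1 (pos 1,3,5,7,9,11,13,15): XOR of data positions = 1⊕0⊕1⊕1⊕0⊕0⊕0 = 1
p2 (pos 2,3,6,7,10,11,14,15): XOR of data positions = 1⊕0⊕1⊕1⊕0⊕1⊕0 = 0
p4 (pos 4,5,6,7,12,13,14,15): XOR of data positions = 0⊕0⊕1⊕1⊕0⊕1⊕0 = 1
p8 (pos 8,9,10,11,12,13,14,15): XOR of data positions = 1⊕1⊕0⊕1⊕0⊕1⊕0 = 0
Codeword: 101100101101010

101100101101010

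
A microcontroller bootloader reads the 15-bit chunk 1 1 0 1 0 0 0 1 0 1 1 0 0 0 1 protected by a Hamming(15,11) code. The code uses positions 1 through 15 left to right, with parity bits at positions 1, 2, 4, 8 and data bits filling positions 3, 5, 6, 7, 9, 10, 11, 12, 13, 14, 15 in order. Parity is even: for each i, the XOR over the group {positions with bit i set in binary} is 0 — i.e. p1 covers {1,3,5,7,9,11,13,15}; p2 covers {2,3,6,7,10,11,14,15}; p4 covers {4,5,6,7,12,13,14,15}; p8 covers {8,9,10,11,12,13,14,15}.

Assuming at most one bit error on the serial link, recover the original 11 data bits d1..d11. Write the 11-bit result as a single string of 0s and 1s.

00000110001

s1 (pos 1,3,5,7,9,11,13,15): 1⊕0⊕0⊕0⊕0⊕1⊕0⊕1 = 1
s2 (pos 2,3,6,7,10,11,14,15): 1⊕0⊕0⊕0⊕1⊕1⊕0⊕1 = 0
s4 (pos 4,5,6,7,12,13,14,15): 1⊕0⊕0⊕0⊕0⊕0⊕0⊕1 = 0
s8 (pos 8,9,10,11,12,13,14,15): 1⊕0⊕1⊕1⊕0⊕0⊕0⊕1 = 0
Syndrome s8…s1 = 0001 → error at position 1.
Flip position 1: 110100010110001 → 010100010110001
Read data bits from positions 3,5,6,7,9,10,11,12,13,14,15: 00000110001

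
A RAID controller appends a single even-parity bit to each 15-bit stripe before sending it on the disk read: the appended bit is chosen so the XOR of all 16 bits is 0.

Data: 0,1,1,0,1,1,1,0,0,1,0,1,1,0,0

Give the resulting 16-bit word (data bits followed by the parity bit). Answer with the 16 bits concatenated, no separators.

0110111001011000

XOR of the 15 data bits: 0⊕1⊕1⊕0⊕1⊕1⊕1⊕0⊕0⊕1⊕0⊕1⊕1⊕0⊕0 = 0
Parity bit = 0 (so all 16 bits XOR to 0).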